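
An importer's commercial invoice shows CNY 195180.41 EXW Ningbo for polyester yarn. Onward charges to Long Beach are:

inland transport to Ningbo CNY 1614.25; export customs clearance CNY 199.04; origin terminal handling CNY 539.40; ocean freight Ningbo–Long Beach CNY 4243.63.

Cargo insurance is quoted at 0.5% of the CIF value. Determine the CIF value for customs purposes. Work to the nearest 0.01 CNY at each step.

Let C be the CIF value. C = EXW price + pre-shipment costs + freight + 0.5% × C
C − 0.5% × C = 195180.41 + 1614.25 + 199.04 + 539.40 + 4243.63
0.995 × C = 201776.73
C = 201776.73 / 0.995 = 202790.68
Insurance premium = 0.5% × 202790.68 = 1013.95

CIF value: CNY 202790.68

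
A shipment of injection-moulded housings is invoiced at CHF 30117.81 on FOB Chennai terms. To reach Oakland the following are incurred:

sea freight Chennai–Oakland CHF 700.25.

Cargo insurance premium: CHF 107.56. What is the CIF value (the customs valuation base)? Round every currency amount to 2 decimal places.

CIF = FOB price + freight + insurance
CIF = 30117.81 + 700.25 + 107.56 = 30925.62

CIF value: CHF 30925.62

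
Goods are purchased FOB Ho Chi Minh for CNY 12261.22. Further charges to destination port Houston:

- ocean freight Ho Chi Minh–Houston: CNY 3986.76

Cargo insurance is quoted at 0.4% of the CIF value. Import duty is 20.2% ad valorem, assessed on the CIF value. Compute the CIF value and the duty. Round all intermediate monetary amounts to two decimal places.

Let C be the CIF value. C = FOB price + freight + 0.4% × C
C − 0.4% × C = 12261.22 + 3986.76
0.996 × C = 16247.98
C = 16247.98 / 0.996 = 16313.23
Insurance premium = 0.4% × 16313.23 = 65.25
Import duty = 16313.23 × 20.2% = 3295.27

CIF value: CNY 16313.23; import duty: CNY 3295.27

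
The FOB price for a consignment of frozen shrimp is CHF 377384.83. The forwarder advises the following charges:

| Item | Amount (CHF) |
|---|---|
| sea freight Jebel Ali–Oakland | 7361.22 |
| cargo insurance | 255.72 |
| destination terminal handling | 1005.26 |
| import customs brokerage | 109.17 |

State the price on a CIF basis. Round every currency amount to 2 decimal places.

CIF price: CHF 385001.77

Not relevant to the conversion: brokerage, destination terminal — on the buyer under both terms; not part of either seller's price.
From FOB to CIF, the seller additionally bears: freight, insurance.
CIF price = 377384.83 + 7361.22 + 255.72 = 385001.77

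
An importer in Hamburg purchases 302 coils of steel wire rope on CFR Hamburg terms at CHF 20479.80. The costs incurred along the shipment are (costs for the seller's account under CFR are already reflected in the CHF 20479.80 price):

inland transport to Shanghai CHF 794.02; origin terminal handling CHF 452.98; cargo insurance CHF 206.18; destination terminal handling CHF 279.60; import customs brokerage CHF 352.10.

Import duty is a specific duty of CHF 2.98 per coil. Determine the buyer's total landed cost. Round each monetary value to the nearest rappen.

CFR: the seller pays costs through ocean freight to the destination port, but not insurance.
Already in the invoice (seller's account under CFR): inland to port, origin terminal — exclude.
CIF value = CFR price + insurance = 20479.80 + 206.18 = 20685.98
Import duty = 302 × 2.98 = 899.96
Buyer bears: insurance 206.18 + destination terminal 279.60 + brokerage 352.10 + duty 899.96 = 1737.84
Landed cost = invoice 20479.80 + 1737.84 = 22217.64

Total landed cost: CHF 22217.64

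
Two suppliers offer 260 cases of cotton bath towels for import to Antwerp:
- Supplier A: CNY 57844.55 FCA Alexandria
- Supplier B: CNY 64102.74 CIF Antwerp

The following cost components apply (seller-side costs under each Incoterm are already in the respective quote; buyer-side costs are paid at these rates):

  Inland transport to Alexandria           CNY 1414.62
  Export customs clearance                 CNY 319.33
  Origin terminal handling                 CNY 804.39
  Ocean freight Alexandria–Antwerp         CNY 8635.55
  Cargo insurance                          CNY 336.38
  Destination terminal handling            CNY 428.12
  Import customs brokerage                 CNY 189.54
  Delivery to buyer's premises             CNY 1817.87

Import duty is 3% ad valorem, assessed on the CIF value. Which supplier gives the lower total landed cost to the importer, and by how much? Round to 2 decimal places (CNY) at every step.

Supplier A (FCA):
CIF value = FCA price + origin terminal + freight + insurance = 57844.55 + 804.39 + 8635.55 + 336.38 = 67620.87
Import duty = 67620.87 × 3% = 2028.63
Buyer bears (A): 804.39 + 8635.55 + 336.38 + 428.12 + 189.54 + 1817.87 = 12211.85
Landed cost (A) = invoice 57844.55 + 12211.85 + duty 2028.63 = 72085.03
Supplier B (CIF):
The CIF price already equals the CIF value: 64102.74
Import duty = 64102.74 × 3% = 1923.08
Buyer bears (B): 428.12 + 189.54 + 1817.87 = 2435.53
Landed cost (B) = invoice 64102.74 + 2435.53 + duty 1923.08 = 68461.35
Difference = |72085.03 − 68461.35| = 3623.68

Supplier B is cheaper by CNY 3623.68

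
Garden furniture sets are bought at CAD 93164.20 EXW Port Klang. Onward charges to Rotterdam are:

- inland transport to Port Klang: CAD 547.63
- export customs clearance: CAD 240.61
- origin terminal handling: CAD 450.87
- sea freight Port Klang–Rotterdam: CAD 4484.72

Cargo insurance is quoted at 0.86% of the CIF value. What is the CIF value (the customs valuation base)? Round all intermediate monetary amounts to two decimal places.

Let C be the CIF value. C = EXW price + pre-shipment costs + freight + 0.86% × C
C − 0.86% × C = 93164.20 + 547.63 + 240.61 + 450.87 + 4484.72
0.9914 × C = 98888.03
C = 98888.03 / 0.9914 = 99745.84
Insurance premium = 0.86% × 99745.84 = 857.81

CIF value: CAD 99745.84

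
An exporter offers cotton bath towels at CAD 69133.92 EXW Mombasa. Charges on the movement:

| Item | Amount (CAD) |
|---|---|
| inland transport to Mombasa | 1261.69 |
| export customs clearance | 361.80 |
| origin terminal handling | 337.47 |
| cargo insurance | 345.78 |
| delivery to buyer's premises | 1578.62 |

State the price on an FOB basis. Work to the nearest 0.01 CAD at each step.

Not relevant to the conversion: insurance, delivery — on the buyer under both terms; not part of either seller's price.
From EXW to FOB, the seller additionally bears: inland to port, export clearance, origin terminal.
FOB price = 69133.92 + 1261.69 + 361.80 + 337.47 = 71094.88

FOB price: CAD 71094.88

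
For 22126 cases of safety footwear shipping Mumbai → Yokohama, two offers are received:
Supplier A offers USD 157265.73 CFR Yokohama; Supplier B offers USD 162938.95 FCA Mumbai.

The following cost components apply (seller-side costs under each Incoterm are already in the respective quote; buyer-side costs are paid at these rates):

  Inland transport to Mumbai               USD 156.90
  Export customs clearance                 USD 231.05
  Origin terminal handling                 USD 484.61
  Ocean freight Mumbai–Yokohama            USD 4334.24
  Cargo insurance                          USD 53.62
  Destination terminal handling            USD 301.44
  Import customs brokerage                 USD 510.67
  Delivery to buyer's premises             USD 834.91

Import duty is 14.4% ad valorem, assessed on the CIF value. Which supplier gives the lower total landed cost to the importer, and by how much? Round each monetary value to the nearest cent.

Supplier A (CFR):
CIF value = CFR price + insurance = 157265.73 + 53.62 = 157319.35
Import duty = 157319.35 × 14.4% = 22653.99
Buyer bears (A): 53.62 + 301.44 + 510.67 + 834.91 = 1700.64
Landed cost (A) = invoice 157265.73 + 1700.64 + duty 22653.99 = 181620.36
Supplier B (FCA):
CIF value = FCA price + origin terminal + freight + insurance = 162938.95 + 484.61 + 4334.24 + 53.62 = 167811.42
Import duty = 167811.42 × 14.4% = 24164.84
Buyer bears (B): 484.61 + 4334.24 + 53.62 + 301.44 + 510.67 + 834.91 = 6519.49
Landed cost (B) = invoice 162938.95 + 6519.49 + duty 24164.84 = 193623.28
Difference = |181620.36 − 193623.28| = 12002.92

Supplier A is cheaper by USD 12002.92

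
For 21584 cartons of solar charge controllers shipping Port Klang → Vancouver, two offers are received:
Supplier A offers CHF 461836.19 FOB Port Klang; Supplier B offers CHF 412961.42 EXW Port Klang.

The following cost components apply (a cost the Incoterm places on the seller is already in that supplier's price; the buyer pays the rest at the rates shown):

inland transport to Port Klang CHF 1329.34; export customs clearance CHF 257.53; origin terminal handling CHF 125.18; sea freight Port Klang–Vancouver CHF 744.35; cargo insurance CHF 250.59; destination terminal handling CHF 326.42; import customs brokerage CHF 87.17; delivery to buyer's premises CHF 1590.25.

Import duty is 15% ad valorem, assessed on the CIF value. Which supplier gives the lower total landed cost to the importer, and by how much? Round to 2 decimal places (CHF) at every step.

Supplier A (FOB):
CIF value = FOB price + freight + insurance = 461836.19 + 744.35 + 250.59 = 462831.13
Import duty = 462831.13 × 15% = 69424.67
Buyer bears (A): 744.35 + 250.59 + 326.42 + 87.17 + 1590.25 = 2998.78
Landed cost (A) = invoice 461836.19 + 2998.78 + duty 69424.67 = 534259.64
Supplier B (EXW):
CIF value = EXW price + inland to port + export clearance + origin terminal + freight + insurance = 412961.42 + 1329.34 + 257.53 + 125.18 + 744.35 + 250.59 = 415668.41
Import duty = 415668.41 × 15% = 62350.26
Buyer bears (B): 1329.34 + 257.53 + 125.18 + 744.35 + 250.59 + 326.42 + 87.17 + 1590.25 = 4710.83
Landed cost (B) = invoice 412961.42 + 4710.83 + duty 62350.26 = 480022.51
Difference = |534259.64 − 480022.51| = 54237.13

Supplier B is cheaper by CHF 54237.13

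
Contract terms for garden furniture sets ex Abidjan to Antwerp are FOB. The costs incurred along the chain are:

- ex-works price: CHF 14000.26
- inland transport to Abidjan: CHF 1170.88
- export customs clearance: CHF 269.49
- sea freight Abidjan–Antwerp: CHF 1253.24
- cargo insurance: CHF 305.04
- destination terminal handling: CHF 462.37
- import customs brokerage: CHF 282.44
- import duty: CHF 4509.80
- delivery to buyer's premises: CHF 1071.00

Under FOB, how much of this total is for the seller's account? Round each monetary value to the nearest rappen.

FOB: the seller bears costs until goods are on board at the origin port; the buyer bears freight, insurance and all costs thereafter.
Seller's account: goods 14000.26 + inland to port 1170.88 + export clearance 269.49 = 15440.63
Buyer's account: freight 1253.24 + insurance 305.04 + destination terminal 462.37 + brokerage 282.44 + duty 4509.80 + delivery 1071.00 = 7883.89

Seller's account: CHF 15440.63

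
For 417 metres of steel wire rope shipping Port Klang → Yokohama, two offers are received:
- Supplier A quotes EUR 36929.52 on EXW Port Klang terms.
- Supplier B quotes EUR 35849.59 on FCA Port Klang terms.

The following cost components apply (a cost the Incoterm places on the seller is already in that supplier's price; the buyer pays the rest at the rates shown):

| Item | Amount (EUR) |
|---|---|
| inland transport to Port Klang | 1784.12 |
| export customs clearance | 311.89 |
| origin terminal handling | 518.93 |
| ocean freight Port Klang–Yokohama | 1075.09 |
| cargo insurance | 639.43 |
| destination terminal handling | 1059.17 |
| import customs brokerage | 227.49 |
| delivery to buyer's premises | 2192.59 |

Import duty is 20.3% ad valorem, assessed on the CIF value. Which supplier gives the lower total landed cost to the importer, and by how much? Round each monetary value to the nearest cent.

Supplier A (EXW):
CIF value = EXW price + inland to port + export clearance + origin terminal + freight + insurance = 36929.52 + 1784.12 + 311.89 + 518.93 + 1075.09 + 639.43 = 41258.98
Import duty = 41258.98 × 20.3% = 8375.57
Buyer bears (A): 1784.12 + 311.89 + 518.93 + 1075.09 + 639.43 + 1059.17 + 227.49 + 2192.59 = 7808.71
Landed cost (A) = invoice 36929.52 + 7808.71 + duty 8375.57 = 53113.80
Supplier B (FCA):
CIF value = FCA price + origin terminal + freight + insurance = 35849.59 + 518.93 + 1075.09 + 639.43 = 38083.04
Import duty = 38083.04 × 20.3% = 7730.86
Buyer bears (B): 518.93 + 1075.09 + 639.43 + 1059.17 + 227.49 + 2192.59 = 5712.70
Landed cost (B) = invoice 35849.59 + 5712.70 + duty 7730.86 = 49293.15
Difference = |53113.80 − 49293.15| = 3820.65

Supplier B is cheaper by EUR 3820.65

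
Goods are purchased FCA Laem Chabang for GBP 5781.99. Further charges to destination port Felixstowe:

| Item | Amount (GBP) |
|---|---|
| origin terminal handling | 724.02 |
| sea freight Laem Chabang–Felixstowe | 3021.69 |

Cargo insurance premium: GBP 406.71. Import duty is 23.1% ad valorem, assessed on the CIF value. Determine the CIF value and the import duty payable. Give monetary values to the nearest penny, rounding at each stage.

CIF = FCA price + pre-shipment costs + freight + insurance
CIF = 5781.99 + 724.02 + 3021.69 + 406.71 = 9934.41
Import duty = 9934.41 × 23.1% = 2294.85

CIF value: GBP 9934.41; import duty: GBP 2294.85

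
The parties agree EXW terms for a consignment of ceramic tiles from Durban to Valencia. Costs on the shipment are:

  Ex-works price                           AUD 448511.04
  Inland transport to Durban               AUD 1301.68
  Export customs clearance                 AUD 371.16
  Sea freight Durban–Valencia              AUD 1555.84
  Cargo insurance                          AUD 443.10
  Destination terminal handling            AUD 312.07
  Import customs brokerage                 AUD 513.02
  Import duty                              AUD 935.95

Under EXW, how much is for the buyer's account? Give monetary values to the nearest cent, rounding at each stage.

EXW: the seller makes goods available at their premises; the buyer bears all onward costs.
Seller's account: goods 448511.04 = 448511.04
Buyer's account: inland to port 1301.68 + export clearance 371.16 + freight 1555.84 + insurance 443.10 + destination terminal 312.07 + brokerage 513.02 + duty 935.95 = 5432.82

Buyer's account: AUD 5432.82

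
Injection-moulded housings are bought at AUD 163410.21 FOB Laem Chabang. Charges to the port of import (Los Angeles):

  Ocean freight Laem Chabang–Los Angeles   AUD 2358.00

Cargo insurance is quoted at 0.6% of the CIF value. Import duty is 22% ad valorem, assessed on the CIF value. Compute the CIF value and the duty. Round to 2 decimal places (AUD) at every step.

Let C be the CIF value. C = FOB price + freight + 0.6% × C
C − 0.6% × C = 163410.21 + 2358.00
0.994 × C = 165768.21
C = 165768.21 / 0.994 = 166768.82
Insurance premium = 0.6% × 166768.82 = 1000.61
Import duty = 166768.82 × 22% = 36689.14

CIF value: AUD 166768.82; import duty: AUD 36689.14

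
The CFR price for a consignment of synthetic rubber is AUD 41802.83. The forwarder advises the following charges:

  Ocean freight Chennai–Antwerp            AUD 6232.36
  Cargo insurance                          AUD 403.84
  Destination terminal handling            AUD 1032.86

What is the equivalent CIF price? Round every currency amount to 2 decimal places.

CIF price: AUD 42206.67

Not relevant to the conversion: freight — on the seller under both CFR and CIF; already in the CFR price and stays in the CIF price. destination terminal — on the buyer under both terms; not part of either seller's price.
From CFR to CIF, the seller additionally bears: insurance.
CIF price = 41802.83 + 403.84 = 42206.67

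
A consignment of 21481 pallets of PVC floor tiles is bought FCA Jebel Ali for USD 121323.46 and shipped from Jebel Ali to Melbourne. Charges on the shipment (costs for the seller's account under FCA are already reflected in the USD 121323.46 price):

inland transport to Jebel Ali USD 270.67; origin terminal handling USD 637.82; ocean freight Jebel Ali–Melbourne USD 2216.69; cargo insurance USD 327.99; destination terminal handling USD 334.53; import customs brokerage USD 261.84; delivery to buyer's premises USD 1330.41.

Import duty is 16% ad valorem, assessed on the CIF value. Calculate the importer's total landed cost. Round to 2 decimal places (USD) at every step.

FCA: the seller delivers export-cleared goods to the carrier; the buyer bears costs from that point.
Already in the invoice (seller's account under FCA): inland to port — exclude.
CIF value = FCA price + origin terminal + freight + insurance = 121323.46 + 637.82 + 2216.69 + 327.99 = 124505.96
Import duty = 124505.96 × 16% = 19920.95
Buyer bears: origin terminal 637.82 + freight 2216.69 + insurance 327.99 + destination terminal 334.53 + brokerage 261.84 + delivery 1330.41 + duty 19920.95 = 25030.23
Landed cost = invoice 121323.46 + 25030.23 = 146353.69

Total landed cost: USD 146353.69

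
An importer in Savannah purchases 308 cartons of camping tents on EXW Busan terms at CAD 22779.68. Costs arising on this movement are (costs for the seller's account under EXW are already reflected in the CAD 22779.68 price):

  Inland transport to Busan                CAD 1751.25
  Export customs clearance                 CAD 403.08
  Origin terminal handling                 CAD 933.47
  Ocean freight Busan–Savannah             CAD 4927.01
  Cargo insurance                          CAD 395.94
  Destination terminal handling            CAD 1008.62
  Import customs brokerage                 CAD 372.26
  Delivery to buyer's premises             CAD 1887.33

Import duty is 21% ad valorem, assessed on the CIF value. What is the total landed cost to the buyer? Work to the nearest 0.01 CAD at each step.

Total landed cost: CAD 41008.63

EXW: the seller makes goods available at their premises; the buyer bears all onward costs.
CIF value = EXW price + inland to port + export clearance + origin terminal + freight + insurance = 22779.68 + 1751.25 + 403.08 + 933.47 + 4927.01 + 395.94 = 31190.43
Import duty = 31190.43 × 21% = 6549.99
Buyer bears: inland to port 1751.25 + export clearance 403.08 + origin terminal 933.47 + freight 4927.01 + insurance 395.94 + destination terminal 1008.62 + brokerage 372.26 + delivery 1887.33 + duty 6549.99 = 18228.95
Landed cost = invoice 22779.68 + 18228.95 = 41008.63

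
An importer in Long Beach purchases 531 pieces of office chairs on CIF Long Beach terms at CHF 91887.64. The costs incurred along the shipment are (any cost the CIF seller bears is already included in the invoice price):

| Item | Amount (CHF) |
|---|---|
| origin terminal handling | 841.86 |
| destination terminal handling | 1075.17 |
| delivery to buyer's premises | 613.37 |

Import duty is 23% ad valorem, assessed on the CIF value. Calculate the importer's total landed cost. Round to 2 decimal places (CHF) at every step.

CIF: the seller pays costs through ocean freight and marine insurance to the destination port.
Already in the invoice (seller's account under CIF): origin terminal — exclude.
The CIF price already equals the CIF value: 91887.64
Import duty = 91887.64 × 23% = 21134.16
Buyer bears: destination terminal 1075.17 + delivery 613.37 + duty 21134.16 = 22822.70
Landed cost = invoice 91887.64 + 22822.70 = 114710.34

Total landed cost: CHF 114710.34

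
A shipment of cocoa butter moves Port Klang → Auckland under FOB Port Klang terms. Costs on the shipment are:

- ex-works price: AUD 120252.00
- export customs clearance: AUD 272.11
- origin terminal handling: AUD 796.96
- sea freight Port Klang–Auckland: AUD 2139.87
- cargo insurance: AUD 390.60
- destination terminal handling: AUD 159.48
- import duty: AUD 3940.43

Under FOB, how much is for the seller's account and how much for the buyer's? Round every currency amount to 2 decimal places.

FOB: the seller bears costs until goods are on board at the origin port; the buyer bears freight, insurance and all costs thereafter.
Seller's account: goods 120252.00 + export clearance 272.11 + origin terminal 796.96 = 121321.07
Buyer's account: freight 2139.87 + insurance 390.60 + destination terminal 159.48 + duty 3940.43 = 6630.38

Seller: AUD 121321.07; buyer: AUD 6630.38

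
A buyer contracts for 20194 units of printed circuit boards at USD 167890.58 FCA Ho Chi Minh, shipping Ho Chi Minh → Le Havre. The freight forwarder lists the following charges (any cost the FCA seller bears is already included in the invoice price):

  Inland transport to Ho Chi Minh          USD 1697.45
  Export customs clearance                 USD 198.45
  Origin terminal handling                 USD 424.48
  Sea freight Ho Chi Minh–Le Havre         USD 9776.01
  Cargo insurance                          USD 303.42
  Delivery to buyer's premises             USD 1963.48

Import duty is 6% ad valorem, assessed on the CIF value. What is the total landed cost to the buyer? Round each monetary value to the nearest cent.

FCA: the seller delivers export-cleared goods to the carrier; the buyer bears costs from that point.
Already in the invoice (seller's account under FCA): inland to port, export clearance — exclude.
CIF value = FCA price + origin terminal + freight + insurance = 167890.58 + 424.48 + 9776.01 + 303.42 = 178394.49
Import duty = 178394.49 × 6% = 10703.67
Buyer bears: origin terminal 424.48 + freight 9776.01 + insurance 303.42 + delivery 1963.48 + duty 10703.67 = 23171.06
Landed cost = invoice 167890.58 + 23171.06 = 191061.64

Total landed cost: USD 191061.64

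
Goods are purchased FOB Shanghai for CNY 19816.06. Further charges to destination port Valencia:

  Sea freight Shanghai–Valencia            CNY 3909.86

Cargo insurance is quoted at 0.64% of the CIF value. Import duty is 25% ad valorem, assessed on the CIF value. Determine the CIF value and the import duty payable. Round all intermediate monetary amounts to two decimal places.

CIF value: CNY 23878.74; import duty: CNY 5969.69

Let C be the CIF value. C = FOB price + freight + 0.64% × C
C − 0.64% × C = 19816.06 + 3909.86
0.9936 × C = 23725.92
C = 23725.92 / 0.9936 = 23878.74
Insurance premium = 0.64% × 23878.74 = 152.82
Import duty = 23878.74 × 25% = 5969.69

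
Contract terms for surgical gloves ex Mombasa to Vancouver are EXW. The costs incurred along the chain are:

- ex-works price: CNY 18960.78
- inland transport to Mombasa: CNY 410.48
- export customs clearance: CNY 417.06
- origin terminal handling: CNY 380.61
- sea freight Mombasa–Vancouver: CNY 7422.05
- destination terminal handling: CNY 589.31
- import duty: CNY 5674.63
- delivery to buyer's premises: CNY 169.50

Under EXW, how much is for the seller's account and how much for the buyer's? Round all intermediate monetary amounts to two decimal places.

Seller: CNY 18960.78; buyer: CNY 15063.64

EXW: the seller makes goods available at their premises; the buyer bears all onward costs.
Seller's account: goods 18960.78 = 18960.78
Buyer's account: inland to port 410.48 + export clearance 417.06 + origin terminal 380.61 + freight 7422.05 + destination terminal 589.31 + duty 5674.63 + delivery 169.50 = 15063.64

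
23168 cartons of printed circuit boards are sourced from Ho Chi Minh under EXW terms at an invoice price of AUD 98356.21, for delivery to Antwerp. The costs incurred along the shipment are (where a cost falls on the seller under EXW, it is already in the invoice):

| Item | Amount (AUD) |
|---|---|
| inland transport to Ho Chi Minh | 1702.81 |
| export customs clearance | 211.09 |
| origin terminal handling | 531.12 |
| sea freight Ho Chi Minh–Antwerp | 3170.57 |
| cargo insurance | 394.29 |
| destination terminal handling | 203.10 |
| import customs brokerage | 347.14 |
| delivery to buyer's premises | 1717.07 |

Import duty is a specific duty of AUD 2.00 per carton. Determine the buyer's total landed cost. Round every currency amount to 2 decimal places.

EXW: the seller makes goods available at their premises; the buyer bears all onward costs.
CIF value = EXW price + inland to port + export clearance + origin terminal + freight + insurance = 98356.21 + 1702.81 + 211.09 + 531.12 + 3170.57 + 394.29 = 104366.09
Import duty = 23168 × 2.00 = 46336.00
Buyer bears: inland to port 1702.81 + export clearance 211.09 + origin terminal 531.12 + freight 3170.57 + insurance 394.29 + destination terminal 203.10 + brokerage 347.14 + delivery 1717.07 + duty 46336.00 = 54613.19
Landed cost = invoice 98356.21 + 54613.19 = 152969.40

Total landed cost: AUD 152969.40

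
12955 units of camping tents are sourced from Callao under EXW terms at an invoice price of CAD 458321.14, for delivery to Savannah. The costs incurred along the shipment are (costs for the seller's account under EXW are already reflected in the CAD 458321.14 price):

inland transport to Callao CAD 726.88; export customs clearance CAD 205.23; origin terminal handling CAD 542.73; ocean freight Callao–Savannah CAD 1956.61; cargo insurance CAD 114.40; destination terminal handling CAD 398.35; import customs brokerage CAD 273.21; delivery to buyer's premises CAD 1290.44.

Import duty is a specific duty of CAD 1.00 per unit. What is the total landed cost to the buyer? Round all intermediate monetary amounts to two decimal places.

Total landed cost: CAD 476783.99

EXW: the seller makes goods available at their premises; the buyer bears all onward costs.
CIF value = EXW price + inland to port + export clearance + origin terminal + freight + insurance = 458321.14 + 726.88 + 205.23 + 542.73 + 1956.61 + 114.40 = 461866.99
Import duty = 12955 × 1.00 = 12955.00
Buyer bears: inland to port 726.88 + export clearance 205.23 + origin terminal 542.73 + freight 1956.61 + insurance 114.40 + destination terminal 398.35 + brokerage 273.21 + delivery 1290.44 + duty 12955.00 = 18462.85
Landed cost = invoice 458321.14 + 18462.85 = 476783.99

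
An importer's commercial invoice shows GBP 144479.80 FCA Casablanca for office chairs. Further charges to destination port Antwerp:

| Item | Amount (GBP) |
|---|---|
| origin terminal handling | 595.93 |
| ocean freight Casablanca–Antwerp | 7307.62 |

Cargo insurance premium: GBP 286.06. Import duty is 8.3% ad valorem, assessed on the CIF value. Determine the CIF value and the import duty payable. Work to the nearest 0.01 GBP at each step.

CIF = FCA price + pre-shipment costs + freight + insurance
CIF = 144479.80 + 595.93 + 7307.62 + 286.06 = 152669.41
Import duty = 152669.41 × 8.3% = 12671.56

CIF value: GBP 152669.41; import duty: GBP 12671.56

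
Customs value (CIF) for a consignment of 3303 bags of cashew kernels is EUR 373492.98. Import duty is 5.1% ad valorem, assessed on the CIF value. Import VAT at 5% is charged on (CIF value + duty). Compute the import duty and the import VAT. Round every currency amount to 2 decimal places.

Import duty: EUR 19048.14; import VAT: EUR 19627.06

Import duty = 373492.98 × 5.1% = 19048.14
VAT base = CIF + duty = 373492.98 + 19048.14 = 392541.12
Import VAT = 392541.12 × 5% = 19627.06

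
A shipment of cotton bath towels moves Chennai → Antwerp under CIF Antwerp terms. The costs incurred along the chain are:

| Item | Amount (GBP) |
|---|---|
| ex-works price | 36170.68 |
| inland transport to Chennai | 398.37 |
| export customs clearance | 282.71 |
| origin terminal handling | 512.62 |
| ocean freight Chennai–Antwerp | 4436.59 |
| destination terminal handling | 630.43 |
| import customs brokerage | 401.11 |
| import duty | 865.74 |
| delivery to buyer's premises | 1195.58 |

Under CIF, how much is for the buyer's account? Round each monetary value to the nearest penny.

Buyer's account: GBP 3092.86

CIF: the seller pays costs through ocean freight and marine insurance to the destination port.
Seller's account: goods 36170.68 + inland to port 398.37 + export clearance 282.71 + origin terminal 512.62 + freight 4436.59 = 41800.97
Buyer's account: destination terminal 630.43 + brokerage 401.11 + duty 865.74 + delivery 1195.58 = 3092.86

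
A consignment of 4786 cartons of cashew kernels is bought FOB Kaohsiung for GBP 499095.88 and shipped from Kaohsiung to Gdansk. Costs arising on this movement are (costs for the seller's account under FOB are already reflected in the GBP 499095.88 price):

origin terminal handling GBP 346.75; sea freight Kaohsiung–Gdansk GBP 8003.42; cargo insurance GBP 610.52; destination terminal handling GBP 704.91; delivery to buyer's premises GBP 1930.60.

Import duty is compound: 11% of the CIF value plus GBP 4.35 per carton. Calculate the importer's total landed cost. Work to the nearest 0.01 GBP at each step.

Total landed cost: GBP 587012.51

FOB: the seller bears costs until goods are on board at the origin port; the buyer bears freight, insurance and all costs thereafter.
Already in the invoice (seller's account under FOB): origin terminal — exclude.
CIF value = FOB price + freight + insurance = 499095.88 + 8003.42 + 610.52 = 507709.82
Ad valorem component: 507709.82 × 11% = 55848.08
Specific component: 4786 × 4.35 = 20819.10
Import duty = 55848.08 + 20819.10 = 76667.18
Buyer bears: freight 8003.42 + insurance 610.52 + destination terminal 704.91 + delivery 1930.60 + duty 76667.18 = 87916.63
Landed cost = invoice 499095.88 + 87916.63 = 587012.51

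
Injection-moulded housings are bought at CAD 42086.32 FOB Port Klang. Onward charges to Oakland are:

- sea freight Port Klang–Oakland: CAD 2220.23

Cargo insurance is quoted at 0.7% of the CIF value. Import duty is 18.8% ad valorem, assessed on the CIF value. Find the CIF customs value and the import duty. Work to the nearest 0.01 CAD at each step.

Let C be the CIF value. C = FOB price + freight + 0.7% × C
C − 0.7% × C = 42086.32 + 2220.23
0.993 × C = 44306.55
C = 44306.55 / 0.993 = 44618.88
Insurance premium = 0.7% × 44618.88 = 312.33
Import duty = 44618.88 × 18.8% = 8388.35

CIF value: CAD 44618.88; import duty: CAD 8388.35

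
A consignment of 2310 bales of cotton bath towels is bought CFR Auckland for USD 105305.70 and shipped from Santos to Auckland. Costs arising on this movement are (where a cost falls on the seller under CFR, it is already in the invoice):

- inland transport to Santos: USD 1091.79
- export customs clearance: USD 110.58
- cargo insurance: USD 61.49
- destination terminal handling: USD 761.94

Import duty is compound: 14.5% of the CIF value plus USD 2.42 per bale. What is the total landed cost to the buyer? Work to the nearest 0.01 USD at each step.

CFR: the seller pays costs through ocean freight to the destination port, but not insurance.
Already in the invoice (seller's account under CFR): inland to port, export clearance — exclude.
CIF value = CFR price + insurance = 105305.70 + 61.49 = 105367.19
Ad valorem component: 105367.19 × 14.5% = 15278.24
Specific component: 2310 × 2.42 = 5590.20
Import duty = 15278.24 + 5590.20 = 20868.44
Buyer bears: insurance 61.49 + destination terminal 761.94 + duty 20868.44 = 21691.87
Landed cost = invoice 105305.70 + 21691.87 = 126997.57

Total landed cost: USD 126997.57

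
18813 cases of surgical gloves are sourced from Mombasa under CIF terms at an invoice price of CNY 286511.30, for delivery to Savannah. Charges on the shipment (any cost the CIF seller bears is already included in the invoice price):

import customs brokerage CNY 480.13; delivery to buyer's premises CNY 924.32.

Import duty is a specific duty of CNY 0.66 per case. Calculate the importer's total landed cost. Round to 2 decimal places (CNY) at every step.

Total landed cost: CNY 300332.33

CIF: the seller pays costs through ocean freight and marine insurance to the destination port.
The CIF price already equals the CIF value: 286511.30
Import duty = 18813 × 0.66 = 12416.58
Buyer bears: brokerage 480.13 + delivery 924.32 + duty 12416.58 = 13821.03
Landed cost = invoice 286511.30 + 13821.03 = 300332.33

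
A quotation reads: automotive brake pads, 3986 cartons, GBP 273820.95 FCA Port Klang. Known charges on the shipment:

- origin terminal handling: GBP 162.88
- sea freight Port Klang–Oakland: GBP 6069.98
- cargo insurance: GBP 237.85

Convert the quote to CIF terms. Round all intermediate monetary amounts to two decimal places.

From FCA to CIF, the seller additionally bears: origin terminal, freight, insurance.
CIF price = 273820.95 + 162.88 + 6069.98 + 237.85 = 280291.66

CIF price: GBP 280291.66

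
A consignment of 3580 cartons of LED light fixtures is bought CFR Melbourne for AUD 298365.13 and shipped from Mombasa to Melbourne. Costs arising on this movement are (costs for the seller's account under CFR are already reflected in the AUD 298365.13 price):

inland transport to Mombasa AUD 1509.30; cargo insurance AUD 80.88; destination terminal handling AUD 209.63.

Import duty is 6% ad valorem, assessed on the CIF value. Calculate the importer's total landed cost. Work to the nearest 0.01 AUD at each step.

CFR: the seller pays costs through ocean freight to the destination port, but not insurance.
Already in the invoice (seller's account under CFR): inland to port — exclude.
CIF value = CFR price + insurance = 298365.13 + 80.88 = 298446.01
Import duty = 298446.01 × 6% = 17906.76
Buyer bears: insurance 80.88 + destination terminal 209.63 + duty 17906.76 = 18197.27
Landed cost = invoice 298365.13 + 18197.27 = 316562.40

Total landed cost: AUD 316562.40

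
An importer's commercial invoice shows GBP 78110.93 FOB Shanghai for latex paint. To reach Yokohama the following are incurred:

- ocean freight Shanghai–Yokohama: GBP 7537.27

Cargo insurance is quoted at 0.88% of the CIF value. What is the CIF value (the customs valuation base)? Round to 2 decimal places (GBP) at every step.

Let C be the CIF value. C = FOB price + freight + 0.88% × C
C − 0.88% × C = 78110.93 + 7537.27
0.9912 × C = 85648.20
C = 85648.20 / 0.9912 = 86408.60
Insurance premium = 0.88% × 86408.60 = 760.40

CIF value: GBP 86408.60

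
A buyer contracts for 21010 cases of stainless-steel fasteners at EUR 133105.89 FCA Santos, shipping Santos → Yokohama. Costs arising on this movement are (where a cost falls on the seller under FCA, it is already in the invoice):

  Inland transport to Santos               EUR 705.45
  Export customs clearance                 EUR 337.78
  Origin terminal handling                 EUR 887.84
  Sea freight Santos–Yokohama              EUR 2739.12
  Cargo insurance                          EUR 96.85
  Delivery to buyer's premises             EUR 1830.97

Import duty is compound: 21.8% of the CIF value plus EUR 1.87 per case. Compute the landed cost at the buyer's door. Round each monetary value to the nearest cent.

Total landed cost: EUR 207778.24

FCA: the seller delivers export-cleared goods to the carrier; the buyer bears costs from that point.
Already in the invoice (seller's account under FCA): inland to port, export clearance — exclude.
CIF value = FCA price + origin terminal + freight + insurance = 133105.89 + 887.84 + 2739.12 + 96.85 = 136829.70
Ad valorem component: 136829.70 × 21.8% = 29828.87
Specific component: 21010 × 1.87 = 39288.70
Import duty = 29828.87 + 39288.70 = 69117.57
Buyer bears: origin terminal 887.84 + freight 2739.12 + insurance 96.85 + delivery 1830.97 + duty 69117.57 = 74672.35
Landed cost = invoice 133105.89 + 74672.35 = 207778.24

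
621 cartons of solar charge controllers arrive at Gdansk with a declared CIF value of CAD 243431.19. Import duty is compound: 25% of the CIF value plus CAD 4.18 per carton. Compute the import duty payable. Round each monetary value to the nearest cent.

Ad valorem component: 243431.19 × 25% = 60857.80
Specific component: 621 × 4.18 = 2595.78
Import duty = 60857.80 + 2595.78 = 63453.58

Import duty: CAD 63453.58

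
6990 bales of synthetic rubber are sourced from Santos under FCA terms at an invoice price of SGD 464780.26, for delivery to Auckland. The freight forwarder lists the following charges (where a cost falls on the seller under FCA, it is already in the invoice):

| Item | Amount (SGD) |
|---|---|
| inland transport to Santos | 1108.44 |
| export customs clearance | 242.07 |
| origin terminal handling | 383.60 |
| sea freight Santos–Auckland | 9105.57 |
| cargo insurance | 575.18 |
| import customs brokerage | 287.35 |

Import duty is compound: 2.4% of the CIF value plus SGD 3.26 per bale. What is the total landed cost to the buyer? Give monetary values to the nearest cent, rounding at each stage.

FCA: the seller delivers export-cleared goods to the carrier; the buyer bears costs from that point.
Already in the invoice (seller's account under FCA): inland to port, export clearance — exclude.
CIF value = FCA price + origin terminal + freight + insurance = 464780.26 + 383.60 + 9105.57 + 575.18 = 474844.61
Ad valorem component: 474844.61 × 2.4% = 11396.27
Specific component: 6990 × 3.26 = 22787.40
Import duty = 11396.27 + 22787.40 = 34183.67
Buyer bears: origin terminal 383.60 + freight 9105.57 + insurance 575.18 + brokerage 287.35 + duty 34183.67 = 44535.37
Landed cost = invoice 464780.26 + 44535.37 = 509315.63

Total landed cost: SGD 509315.63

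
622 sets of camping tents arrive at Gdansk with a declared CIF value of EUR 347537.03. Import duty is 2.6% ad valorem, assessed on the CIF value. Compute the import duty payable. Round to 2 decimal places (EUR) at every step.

Import duty: EUR 9035.96

Import duty = 347537.03 × 2.6% = 9035.96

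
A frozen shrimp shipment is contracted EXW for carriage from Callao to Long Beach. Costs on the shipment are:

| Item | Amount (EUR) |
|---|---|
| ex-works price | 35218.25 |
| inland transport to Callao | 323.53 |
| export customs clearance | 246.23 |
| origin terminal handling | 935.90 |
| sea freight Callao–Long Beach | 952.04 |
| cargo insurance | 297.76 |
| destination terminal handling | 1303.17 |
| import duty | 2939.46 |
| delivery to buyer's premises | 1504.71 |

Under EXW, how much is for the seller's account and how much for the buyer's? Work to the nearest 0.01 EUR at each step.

EXW: the seller makes goods available at their premises; the buyer bears all onward costs.
Seller's account: goods 35218.25 = 35218.25
Buyer's account: inland to port 323.53 + export clearance 246.23 + origin terminal 935.90 + freight 952.04 + insurance 297.76 + destination terminal 1303.17 + duty 2939.46 + delivery 1504.71 = 8502.80

Seller: EUR 35218.25; buyer: EUR 8502.80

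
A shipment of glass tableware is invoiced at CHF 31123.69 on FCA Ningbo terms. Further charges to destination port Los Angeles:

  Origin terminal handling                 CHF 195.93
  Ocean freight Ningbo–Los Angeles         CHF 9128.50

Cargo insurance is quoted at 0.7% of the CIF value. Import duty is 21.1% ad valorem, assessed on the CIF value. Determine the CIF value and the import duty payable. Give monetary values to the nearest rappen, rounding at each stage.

CIF value: CHF 40733.25; import duty: CHF 8594.72

Let C be the CIF value. C = FCA price + pre-shipment costs + freight + 0.7% × C
C − 0.7% × C = 31123.69 + 195.93 + 9128.50
0.993 × C = 40448.12
C = 40448.12 / 0.993 = 40733.25
Insurance premium = 0.7% × 40733.25 = 285.13
Import duty = 40733.25 × 21.1% = 8594.72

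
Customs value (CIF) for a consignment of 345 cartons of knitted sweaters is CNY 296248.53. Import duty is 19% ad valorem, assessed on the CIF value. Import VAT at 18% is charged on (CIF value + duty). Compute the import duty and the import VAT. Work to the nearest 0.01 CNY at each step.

Import duty = 296248.53 × 19% = 56287.22
VAT base = CIF + duty = 296248.53 + 56287.22 = 352535.75
Import VAT = 352535.75 × 18% = 63456.44

Import duty: CNY 56287.22; import VAT: CNY 63456.44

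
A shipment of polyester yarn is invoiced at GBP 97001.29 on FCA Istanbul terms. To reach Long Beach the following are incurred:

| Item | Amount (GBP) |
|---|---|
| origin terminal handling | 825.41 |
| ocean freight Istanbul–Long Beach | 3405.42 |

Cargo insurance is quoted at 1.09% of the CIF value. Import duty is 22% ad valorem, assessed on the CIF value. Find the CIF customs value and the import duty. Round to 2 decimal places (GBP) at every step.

Let C be the CIF value. C = FCA price + pre-shipment costs + freight + 1.09% × C
C − 1.09% × C = 97001.29 + 825.41 + 3405.42
0.9891 × C = 101232.12
C = 101232.12 / 0.9891 = 102347.71
Insurance premium = 1.09% × 102347.71 = 1115.59
Import duty = 102347.71 × 22% = 22516.50

CIF value: GBP 102347.71; import duty: GBP 22516.50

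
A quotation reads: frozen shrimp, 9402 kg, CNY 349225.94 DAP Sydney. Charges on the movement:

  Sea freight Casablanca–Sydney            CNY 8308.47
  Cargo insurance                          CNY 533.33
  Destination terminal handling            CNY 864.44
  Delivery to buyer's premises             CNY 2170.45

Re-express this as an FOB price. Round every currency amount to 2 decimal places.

FOB price: CNY 337349.25

From DAP to FOB, the seller no longer bears: freight, insurance, destination terminal, delivery.
FOB price = 349225.94 − 8308.47 − 533.33 − 864.44 − 2170.45 = 337349.25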